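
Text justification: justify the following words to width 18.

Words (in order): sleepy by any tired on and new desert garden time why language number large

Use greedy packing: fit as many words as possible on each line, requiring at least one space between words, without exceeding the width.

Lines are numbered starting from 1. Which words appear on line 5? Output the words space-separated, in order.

Line 1: ['sleepy', 'by', 'any'] (min_width=13, slack=5)
Line 2: ['tired', 'on', 'and', 'new'] (min_width=16, slack=2)
Line 3: ['desert', 'garden', 'time'] (min_width=18, slack=0)
Line 4: ['why', 'language'] (min_width=12, slack=6)
Line 5: ['number', 'large'] (min_width=12, slack=6)

Answer: number large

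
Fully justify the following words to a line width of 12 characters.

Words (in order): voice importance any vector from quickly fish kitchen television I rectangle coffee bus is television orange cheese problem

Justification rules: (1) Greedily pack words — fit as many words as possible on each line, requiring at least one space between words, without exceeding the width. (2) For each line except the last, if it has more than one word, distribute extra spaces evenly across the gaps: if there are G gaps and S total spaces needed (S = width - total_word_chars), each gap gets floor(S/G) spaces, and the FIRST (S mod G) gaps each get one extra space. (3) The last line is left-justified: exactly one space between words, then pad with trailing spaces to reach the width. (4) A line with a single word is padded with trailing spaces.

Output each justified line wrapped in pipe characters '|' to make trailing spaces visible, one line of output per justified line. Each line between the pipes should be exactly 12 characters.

Answer: |voice       |
|importance  |
|any   vector|
|from quickly|
|fish kitchen|
|television I|
|rectangle   |
|coffee   bus|
|is          |
|television  |
|orange      |
|cheese      |
|problem     |

Derivation:
Line 1: ['voice'] (min_width=5, slack=7)
Line 2: ['importance'] (min_width=10, slack=2)
Line 3: ['any', 'vector'] (min_width=10, slack=2)
Line 4: ['from', 'quickly'] (min_width=12, slack=0)
Line 5: ['fish', 'kitchen'] (min_width=12, slack=0)
Line 6: ['television', 'I'] (min_width=12, slack=0)
Line 7: ['rectangle'] (min_width=9, slack=3)
Line 8: ['coffee', 'bus'] (min_width=10, slack=2)
Line 9: ['is'] (min_width=2, slack=10)
Line 10: ['television'] (min_width=10, slack=2)
Line 11: ['orange'] (min_width=6, slack=6)
Line 12: ['cheese'] (min_width=6, slack=6)
Line 13: ['problem'] (min_width=7, slack=5)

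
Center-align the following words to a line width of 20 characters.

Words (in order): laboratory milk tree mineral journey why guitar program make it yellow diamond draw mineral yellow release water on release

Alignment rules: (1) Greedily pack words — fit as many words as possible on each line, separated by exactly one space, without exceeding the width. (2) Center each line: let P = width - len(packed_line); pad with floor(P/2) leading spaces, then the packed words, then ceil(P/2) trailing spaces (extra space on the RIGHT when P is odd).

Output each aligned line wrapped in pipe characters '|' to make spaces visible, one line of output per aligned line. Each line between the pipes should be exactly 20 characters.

Answer: |laboratory milk tree|
|mineral journey why |
|guitar program make |
| it yellow diamond  |
|draw mineral yellow |
|  release water on  |
|      release       |

Derivation:
Line 1: ['laboratory', 'milk', 'tree'] (min_width=20, slack=0)
Line 2: ['mineral', 'journey', 'why'] (min_width=19, slack=1)
Line 3: ['guitar', 'program', 'make'] (min_width=19, slack=1)
Line 4: ['it', 'yellow', 'diamond'] (min_width=17, slack=3)
Line 5: ['draw', 'mineral', 'yellow'] (min_width=19, slack=1)
Line 6: ['release', 'water', 'on'] (min_width=16, slack=4)
Line 7: ['release'] (min_width=7, slack=13)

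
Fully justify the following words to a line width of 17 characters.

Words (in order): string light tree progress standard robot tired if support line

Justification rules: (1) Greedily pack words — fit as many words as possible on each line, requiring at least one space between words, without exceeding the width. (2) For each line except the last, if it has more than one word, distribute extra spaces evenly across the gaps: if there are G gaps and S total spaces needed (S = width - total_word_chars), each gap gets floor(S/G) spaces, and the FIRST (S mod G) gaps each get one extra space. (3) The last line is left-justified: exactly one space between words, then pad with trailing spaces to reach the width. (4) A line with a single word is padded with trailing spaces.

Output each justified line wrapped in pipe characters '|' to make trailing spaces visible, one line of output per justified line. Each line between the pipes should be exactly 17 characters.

Line 1: ['string', 'light', 'tree'] (min_width=17, slack=0)
Line 2: ['progress', 'standard'] (min_width=17, slack=0)
Line 3: ['robot', 'tired', 'if'] (min_width=14, slack=3)
Line 4: ['support', 'line'] (min_width=12, slack=5)

Answer: |string light tree|
|progress standard|
|robot   tired  if|
|support line     |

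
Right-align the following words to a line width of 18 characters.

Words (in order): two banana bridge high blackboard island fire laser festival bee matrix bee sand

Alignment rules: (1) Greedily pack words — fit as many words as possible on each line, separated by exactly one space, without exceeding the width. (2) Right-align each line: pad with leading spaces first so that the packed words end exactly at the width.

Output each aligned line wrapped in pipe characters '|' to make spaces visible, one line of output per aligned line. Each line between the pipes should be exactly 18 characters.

Line 1: ['two', 'banana', 'bridge'] (min_width=17, slack=1)
Line 2: ['high', 'blackboard'] (min_width=15, slack=3)
Line 3: ['island', 'fire', 'laser'] (min_width=17, slack=1)
Line 4: ['festival', 'bee'] (min_width=12, slack=6)
Line 5: ['matrix', 'bee', 'sand'] (min_width=15, slack=3)

Answer: | two banana bridge|
|   high blackboard|
| island fire laser|
|      festival bee|
|   matrix bee sand|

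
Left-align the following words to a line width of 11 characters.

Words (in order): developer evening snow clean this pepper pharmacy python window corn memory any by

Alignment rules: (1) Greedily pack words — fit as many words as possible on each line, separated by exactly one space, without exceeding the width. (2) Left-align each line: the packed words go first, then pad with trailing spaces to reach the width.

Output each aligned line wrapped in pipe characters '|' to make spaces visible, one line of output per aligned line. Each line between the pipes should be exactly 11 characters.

Line 1: ['developer'] (min_width=9, slack=2)
Line 2: ['evening'] (min_width=7, slack=4)
Line 3: ['snow', 'clean'] (min_width=10, slack=1)
Line 4: ['this', 'pepper'] (min_width=11, slack=0)
Line 5: ['pharmacy'] (min_width=8, slack=3)
Line 6: ['python'] (min_width=6, slack=5)
Line 7: ['window', 'corn'] (min_width=11, slack=0)
Line 8: ['memory', 'any'] (min_width=10, slack=1)
Line 9: ['by'] (min_width=2, slack=9)

Answer: |developer  |
|evening    |
|snow clean |
|this pepper|
|pharmacy   |
|python     |
|window corn|
|memory any |
|by         |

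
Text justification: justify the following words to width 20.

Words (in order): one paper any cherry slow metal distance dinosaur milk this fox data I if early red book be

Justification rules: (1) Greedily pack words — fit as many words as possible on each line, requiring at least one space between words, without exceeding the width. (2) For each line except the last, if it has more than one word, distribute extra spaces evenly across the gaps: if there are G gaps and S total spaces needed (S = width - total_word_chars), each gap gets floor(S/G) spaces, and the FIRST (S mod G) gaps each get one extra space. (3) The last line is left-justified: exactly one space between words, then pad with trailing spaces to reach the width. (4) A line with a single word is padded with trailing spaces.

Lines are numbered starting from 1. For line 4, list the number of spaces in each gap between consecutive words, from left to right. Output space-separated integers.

Answer: 2 1 1 1

Derivation:
Line 1: ['one', 'paper', 'any', 'cherry'] (min_width=20, slack=0)
Line 2: ['slow', 'metal', 'distance'] (min_width=19, slack=1)
Line 3: ['dinosaur', 'milk', 'this'] (min_width=18, slack=2)
Line 4: ['fox', 'data', 'I', 'if', 'early'] (min_width=19, slack=1)
Line 5: ['red', 'book', 'be'] (min_width=11, slack=9)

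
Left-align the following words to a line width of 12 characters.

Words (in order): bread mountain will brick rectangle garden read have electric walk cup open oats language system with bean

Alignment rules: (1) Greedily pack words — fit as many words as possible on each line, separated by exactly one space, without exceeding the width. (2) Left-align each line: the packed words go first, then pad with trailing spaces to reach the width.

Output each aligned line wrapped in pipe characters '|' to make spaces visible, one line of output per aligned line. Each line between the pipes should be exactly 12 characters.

Line 1: ['bread'] (min_width=5, slack=7)
Line 2: ['mountain'] (min_width=8, slack=4)
Line 3: ['will', 'brick'] (min_width=10, slack=2)
Line 4: ['rectangle'] (min_width=9, slack=3)
Line 5: ['garden', 'read'] (min_width=11, slack=1)
Line 6: ['have'] (min_width=4, slack=8)
Line 7: ['electric'] (min_width=8, slack=4)
Line 8: ['walk', 'cup'] (min_width=8, slack=4)
Line 9: ['open', 'oats'] (min_width=9, slack=3)
Line 10: ['language'] (min_width=8, slack=4)
Line 11: ['system', 'with'] (min_width=11, slack=1)
Line 12: ['bean'] (min_width=4, slack=8)

Answer: |bread       |
|mountain    |
|will brick  |
|rectangle   |
|garden read |
|have        |
|electric    |
|walk cup    |
|open oats   |
|language    |
|system with |
|bean        |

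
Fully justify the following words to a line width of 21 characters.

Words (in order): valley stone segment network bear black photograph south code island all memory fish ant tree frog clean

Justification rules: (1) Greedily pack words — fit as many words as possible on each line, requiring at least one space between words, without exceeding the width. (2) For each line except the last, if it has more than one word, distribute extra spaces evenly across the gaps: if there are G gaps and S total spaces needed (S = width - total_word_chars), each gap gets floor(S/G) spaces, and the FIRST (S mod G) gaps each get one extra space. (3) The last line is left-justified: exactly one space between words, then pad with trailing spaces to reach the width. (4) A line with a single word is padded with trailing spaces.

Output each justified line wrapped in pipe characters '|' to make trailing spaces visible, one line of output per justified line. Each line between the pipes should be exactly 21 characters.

Line 1: ['valley', 'stone', 'segment'] (min_width=20, slack=1)
Line 2: ['network', 'bear', 'black'] (min_width=18, slack=3)
Line 3: ['photograph', 'south', 'code'] (min_width=21, slack=0)
Line 4: ['island', 'all', 'memory'] (min_width=17, slack=4)
Line 5: ['fish', 'ant', 'tree', 'frog'] (min_width=18, slack=3)
Line 6: ['clean'] (min_width=5, slack=16)

Answer: |valley  stone segment|
|network   bear  black|
|photograph south code|
|island   all   memory|
|fish  ant  tree  frog|
|clean                |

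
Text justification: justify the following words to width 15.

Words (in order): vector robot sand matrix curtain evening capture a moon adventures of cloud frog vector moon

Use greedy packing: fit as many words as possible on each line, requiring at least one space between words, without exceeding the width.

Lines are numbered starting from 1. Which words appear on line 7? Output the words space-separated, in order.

Line 1: ['vector', 'robot'] (min_width=12, slack=3)
Line 2: ['sand', 'matrix'] (min_width=11, slack=4)
Line 3: ['curtain', 'evening'] (min_width=15, slack=0)
Line 4: ['capture', 'a', 'moon'] (min_width=14, slack=1)
Line 5: ['adventures', 'of'] (min_width=13, slack=2)
Line 6: ['cloud', 'frog'] (min_width=10, slack=5)
Line 7: ['vector', 'moon'] (min_width=11, slack=4)

Answer: vector moon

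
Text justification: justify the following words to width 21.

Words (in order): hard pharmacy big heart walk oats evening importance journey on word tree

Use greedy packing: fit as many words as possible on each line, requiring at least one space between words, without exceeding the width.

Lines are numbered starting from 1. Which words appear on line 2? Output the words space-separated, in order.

Line 1: ['hard', 'pharmacy', 'big'] (min_width=17, slack=4)
Line 2: ['heart', 'walk', 'oats'] (min_width=15, slack=6)
Line 3: ['evening', 'importance'] (min_width=18, slack=3)
Line 4: ['journey', 'on', 'word', 'tree'] (min_width=20, slack=1)

Answer: heart walk oats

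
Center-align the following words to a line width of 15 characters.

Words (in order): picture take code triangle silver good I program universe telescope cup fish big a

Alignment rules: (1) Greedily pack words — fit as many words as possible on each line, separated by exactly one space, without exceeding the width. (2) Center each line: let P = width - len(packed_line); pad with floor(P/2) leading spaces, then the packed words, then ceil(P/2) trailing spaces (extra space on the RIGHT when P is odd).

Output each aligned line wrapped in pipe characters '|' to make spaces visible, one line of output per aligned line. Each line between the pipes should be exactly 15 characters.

Answer: | picture take  |
| code triangle |
| silver good I |
|    program    |
|   universe    |
| telescope cup |
|  fish big a   |

Derivation:
Line 1: ['picture', 'take'] (min_width=12, slack=3)
Line 2: ['code', 'triangle'] (min_width=13, slack=2)
Line 3: ['silver', 'good', 'I'] (min_width=13, slack=2)
Line 4: ['program'] (min_width=7, slack=8)
Line 5: ['universe'] (min_width=8, slack=7)
Line 6: ['telescope', 'cup'] (min_width=13, slack=2)
Line 7: ['fish', 'big', 'a'] (min_width=10, slack=5)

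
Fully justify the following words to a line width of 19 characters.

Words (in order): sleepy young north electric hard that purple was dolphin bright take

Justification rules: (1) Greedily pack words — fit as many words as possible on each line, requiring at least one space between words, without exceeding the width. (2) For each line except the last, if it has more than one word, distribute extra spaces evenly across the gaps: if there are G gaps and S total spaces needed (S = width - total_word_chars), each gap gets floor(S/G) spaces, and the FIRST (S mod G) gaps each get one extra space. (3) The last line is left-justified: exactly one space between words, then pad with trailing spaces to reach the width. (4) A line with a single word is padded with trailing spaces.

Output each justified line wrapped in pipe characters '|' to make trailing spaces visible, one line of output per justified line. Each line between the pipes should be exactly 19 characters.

Answer: |sleepy  young north|
|electric  hard that|
|purple  was dolphin|
|bright take        |

Derivation:
Line 1: ['sleepy', 'young', 'north'] (min_width=18, slack=1)
Line 2: ['electric', 'hard', 'that'] (min_width=18, slack=1)
Line 3: ['purple', 'was', 'dolphin'] (min_width=18, slack=1)
Line 4: ['bright', 'take'] (min_width=11, slack=8)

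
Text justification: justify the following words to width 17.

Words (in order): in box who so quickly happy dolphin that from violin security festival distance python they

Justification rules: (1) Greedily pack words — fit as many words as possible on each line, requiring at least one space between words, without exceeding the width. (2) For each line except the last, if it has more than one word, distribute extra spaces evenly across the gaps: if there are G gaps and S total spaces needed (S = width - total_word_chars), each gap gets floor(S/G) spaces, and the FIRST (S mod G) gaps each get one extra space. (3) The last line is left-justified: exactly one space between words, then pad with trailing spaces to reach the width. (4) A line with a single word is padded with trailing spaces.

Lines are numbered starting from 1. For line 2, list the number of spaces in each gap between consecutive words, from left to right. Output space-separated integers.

Line 1: ['in', 'box', 'who', 'so'] (min_width=13, slack=4)
Line 2: ['quickly', 'happy'] (min_width=13, slack=4)
Line 3: ['dolphin', 'that', 'from'] (min_width=17, slack=0)
Line 4: ['violin', 'security'] (min_width=15, slack=2)
Line 5: ['festival', 'distance'] (min_width=17, slack=0)
Line 6: ['python', 'they'] (min_width=11, slack=6)

Answer: 5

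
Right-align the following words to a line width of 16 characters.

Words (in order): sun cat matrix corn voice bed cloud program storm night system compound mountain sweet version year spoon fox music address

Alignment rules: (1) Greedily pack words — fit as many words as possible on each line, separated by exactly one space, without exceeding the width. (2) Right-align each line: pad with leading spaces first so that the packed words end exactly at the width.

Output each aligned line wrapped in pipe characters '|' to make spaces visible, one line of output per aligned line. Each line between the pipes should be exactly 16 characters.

Line 1: ['sun', 'cat', 'matrix'] (min_width=14, slack=2)
Line 2: ['corn', 'voice', 'bed'] (min_width=14, slack=2)
Line 3: ['cloud', 'program'] (min_width=13, slack=3)
Line 4: ['storm', 'night'] (min_width=11, slack=5)
Line 5: ['system', 'compound'] (min_width=15, slack=1)
Line 6: ['mountain', 'sweet'] (min_width=14, slack=2)
Line 7: ['version', 'year'] (min_width=12, slack=4)
Line 8: ['spoon', 'fox', 'music'] (min_width=15, slack=1)
Line 9: ['address'] (min_width=7, slack=9)

Answer: |  sun cat matrix|
|  corn voice bed|
|   cloud program|
|     storm night|
| system compound|
|  mountain sweet|
|    version year|
| spoon fox music|
|         address|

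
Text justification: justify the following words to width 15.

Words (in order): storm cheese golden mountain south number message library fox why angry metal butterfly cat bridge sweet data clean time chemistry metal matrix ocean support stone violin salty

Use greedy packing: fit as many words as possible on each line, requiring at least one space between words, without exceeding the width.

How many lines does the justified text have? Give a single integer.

Line 1: ['storm', 'cheese'] (min_width=12, slack=3)
Line 2: ['golden', 'mountain'] (min_width=15, slack=0)
Line 3: ['south', 'number'] (min_width=12, slack=3)
Line 4: ['message', 'library'] (min_width=15, slack=0)
Line 5: ['fox', 'why', 'angry'] (min_width=13, slack=2)
Line 6: ['metal', 'butterfly'] (min_width=15, slack=0)
Line 7: ['cat', 'bridge'] (min_width=10, slack=5)
Line 8: ['sweet', 'data'] (min_width=10, slack=5)
Line 9: ['clean', 'time'] (min_width=10, slack=5)
Line 10: ['chemistry', 'metal'] (min_width=15, slack=0)
Line 11: ['matrix', 'ocean'] (min_width=12, slack=3)
Line 12: ['support', 'stone'] (min_width=13, slack=2)
Line 13: ['violin', 'salty'] (min_width=12, slack=3)
Total lines: 13

Answer: 13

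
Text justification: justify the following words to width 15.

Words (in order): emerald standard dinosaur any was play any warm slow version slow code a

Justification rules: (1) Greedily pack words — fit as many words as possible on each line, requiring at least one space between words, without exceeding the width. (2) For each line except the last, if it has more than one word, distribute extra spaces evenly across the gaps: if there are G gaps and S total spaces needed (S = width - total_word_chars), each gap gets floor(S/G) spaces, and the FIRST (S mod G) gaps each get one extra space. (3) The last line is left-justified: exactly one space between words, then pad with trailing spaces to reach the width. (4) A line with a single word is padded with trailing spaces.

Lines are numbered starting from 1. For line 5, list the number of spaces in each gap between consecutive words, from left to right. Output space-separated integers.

Answer: 7

Derivation:
Line 1: ['emerald'] (min_width=7, slack=8)
Line 2: ['standard'] (min_width=8, slack=7)
Line 3: ['dinosaur', 'any'] (min_width=12, slack=3)
Line 4: ['was', 'play', 'any'] (min_width=12, slack=3)
Line 5: ['warm', 'slow'] (min_width=9, slack=6)
Line 6: ['version', 'slow'] (min_width=12, slack=3)
Line 7: ['code', 'a'] (min_width=6, slack=9)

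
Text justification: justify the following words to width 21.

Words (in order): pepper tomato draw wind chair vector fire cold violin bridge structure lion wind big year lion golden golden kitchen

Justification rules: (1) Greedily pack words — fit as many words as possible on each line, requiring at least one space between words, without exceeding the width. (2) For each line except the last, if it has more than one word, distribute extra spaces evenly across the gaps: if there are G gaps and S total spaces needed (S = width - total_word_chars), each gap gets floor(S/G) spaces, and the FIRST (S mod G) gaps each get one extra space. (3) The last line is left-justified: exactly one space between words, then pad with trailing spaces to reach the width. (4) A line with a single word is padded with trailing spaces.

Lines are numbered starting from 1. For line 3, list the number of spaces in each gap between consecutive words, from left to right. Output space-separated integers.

Line 1: ['pepper', 'tomato', 'draw'] (min_width=18, slack=3)
Line 2: ['wind', 'chair', 'vector'] (min_width=17, slack=4)
Line 3: ['fire', 'cold', 'violin'] (min_width=16, slack=5)
Line 4: ['bridge', 'structure', 'lion'] (min_width=21, slack=0)
Line 5: ['wind', 'big', 'year', 'lion'] (min_width=18, slack=3)
Line 6: ['golden', 'golden', 'kitchen'] (min_width=21, slack=0)

Answer: 4 3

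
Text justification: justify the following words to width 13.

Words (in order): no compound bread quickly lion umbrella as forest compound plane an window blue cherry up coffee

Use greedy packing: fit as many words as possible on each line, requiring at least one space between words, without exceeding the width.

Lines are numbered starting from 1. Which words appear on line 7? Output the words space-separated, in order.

Answer: window blue

Derivation:
Line 1: ['no', 'compound'] (min_width=11, slack=2)
Line 2: ['bread', 'quickly'] (min_width=13, slack=0)
Line 3: ['lion', 'umbrella'] (min_width=13, slack=0)
Line 4: ['as', 'forest'] (min_width=9, slack=4)
Line 5: ['compound'] (min_width=8, slack=5)
Line 6: ['plane', 'an'] (min_width=8, slack=5)
Line 7: ['window', 'blue'] (min_width=11, slack=2)
Line 8: ['cherry', 'up'] (min_width=9, slack=4)
Line 9: ['coffee'] (min_width=6, slack=7)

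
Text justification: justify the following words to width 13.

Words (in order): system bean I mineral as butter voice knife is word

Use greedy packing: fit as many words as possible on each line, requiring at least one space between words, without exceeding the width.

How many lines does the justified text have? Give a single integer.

Line 1: ['system', 'bean', 'I'] (min_width=13, slack=0)
Line 2: ['mineral', 'as'] (min_width=10, slack=3)
Line 3: ['butter', 'voice'] (min_width=12, slack=1)
Line 4: ['knife', 'is', 'word'] (min_width=13, slack=0)
Total lines: 4

Answer: 4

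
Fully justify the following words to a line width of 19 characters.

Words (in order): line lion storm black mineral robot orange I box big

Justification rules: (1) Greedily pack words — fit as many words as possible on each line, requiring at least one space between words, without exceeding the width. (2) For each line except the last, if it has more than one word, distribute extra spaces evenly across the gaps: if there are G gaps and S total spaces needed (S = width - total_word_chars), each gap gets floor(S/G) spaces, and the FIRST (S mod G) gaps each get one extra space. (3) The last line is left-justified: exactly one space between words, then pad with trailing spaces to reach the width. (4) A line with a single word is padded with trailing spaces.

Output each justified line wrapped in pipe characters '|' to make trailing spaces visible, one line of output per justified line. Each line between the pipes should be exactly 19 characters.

Line 1: ['line', 'lion', 'storm'] (min_width=15, slack=4)
Line 2: ['black', 'mineral', 'robot'] (min_width=19, slack=0)
Line 3: ['orange', 'I', 'box', 'big'] (min_width=16, slack=3)

Answer: |line   lion   storm|
|black mineral robot|
|orange I box big   |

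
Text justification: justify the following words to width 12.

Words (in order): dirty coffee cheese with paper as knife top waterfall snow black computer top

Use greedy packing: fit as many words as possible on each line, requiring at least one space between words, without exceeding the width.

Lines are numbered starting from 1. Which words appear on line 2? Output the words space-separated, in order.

Answer: cheese with

Derivation:
Line 1: ['dirty', 'coffee'] (min_width=12, slack=0)
Line 2: ['cheese', 'with'] (min_width=11, slack=1)
Line 3: ['paper', 'as'] (min_width=8, slack=4)
Line 4: ['knife', 'top'] (min_width=9, slack=3)
Line 5: ['waterfall'] (min_width=9, slack=3)
Line 6: ['snow', 'black'] (min_width=10, slack=2)
Line 7: ['computer', 'top'] (min_width=12, slack=0)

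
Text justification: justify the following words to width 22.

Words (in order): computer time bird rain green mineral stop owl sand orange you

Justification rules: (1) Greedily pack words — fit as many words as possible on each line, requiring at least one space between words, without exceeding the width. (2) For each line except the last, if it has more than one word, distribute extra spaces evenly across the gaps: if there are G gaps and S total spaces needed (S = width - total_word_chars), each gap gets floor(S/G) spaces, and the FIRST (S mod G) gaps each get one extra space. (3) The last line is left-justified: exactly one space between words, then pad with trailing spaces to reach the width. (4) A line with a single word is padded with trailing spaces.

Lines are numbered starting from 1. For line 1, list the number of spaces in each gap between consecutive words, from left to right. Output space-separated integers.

Line 1: ['computer', 'time', 'bird'] (min_width=18, slack=4)
Line 2: ['rain', 'green', 'mineral'] (min_width=18, slack=4)
Line 3: ['stop', 'owl', 'sand', 'orange'] (min_width=20, slack=2)
Line 4: ['you'] (min_width=3, slack=19)

Answer: 3 3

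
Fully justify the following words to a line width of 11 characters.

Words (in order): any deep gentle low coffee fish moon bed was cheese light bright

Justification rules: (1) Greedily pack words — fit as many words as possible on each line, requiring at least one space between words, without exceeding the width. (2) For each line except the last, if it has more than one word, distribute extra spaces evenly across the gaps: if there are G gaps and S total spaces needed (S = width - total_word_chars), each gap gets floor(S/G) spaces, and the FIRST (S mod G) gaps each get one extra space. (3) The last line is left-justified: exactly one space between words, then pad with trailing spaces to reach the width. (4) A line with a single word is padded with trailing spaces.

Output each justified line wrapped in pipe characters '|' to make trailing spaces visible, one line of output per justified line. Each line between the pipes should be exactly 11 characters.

Answer: |any    deep|
|gentle  low|
|coffee fish|
|moon    bed|
|was  cheese|
|light      |
|bright     |

Derivation:
Line 1: ['any', 'deep'] (min_width=8, slack=3)
Line 2: ['gentle', 'low'] (min_width=10, slack=1)
Line 3: ['coffee', 'fish'] (min_width=11, slack=0)
Line 4: ['moon', 'bed'] (min_width=8, slack=3)
Line 5: ['was', 'cheese'] (min_width=10, slack=1)
Line 6: ['light'] (min_width=5, slack=6)
Line 7: ['bright'] (min_width=6, slack=5)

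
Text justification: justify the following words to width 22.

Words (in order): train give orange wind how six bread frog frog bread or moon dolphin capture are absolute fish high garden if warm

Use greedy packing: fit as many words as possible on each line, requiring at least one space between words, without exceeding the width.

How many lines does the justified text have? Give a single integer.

Line 1: ['train', 'give', 'orange', 'wind'] (min_width=22, slack=0)
Line 2: ['how', 'six', 'bread', 'frog'] (min_width=18, slack=4)
Line 3: ['frog', 'bread', 'or', 'moon'] (min_width=18, slack=4)
Line 4: ['dolphin', 'capture', 'are'] (min_width=19, slack=3)
Line 5: ['absolute', 'fish', 'high'] (min_width=18, slack=4)
Line 6: ['garden', 'if', 'warm'] (min_width=14, slack=8)
Total lines: 6

Answer: 6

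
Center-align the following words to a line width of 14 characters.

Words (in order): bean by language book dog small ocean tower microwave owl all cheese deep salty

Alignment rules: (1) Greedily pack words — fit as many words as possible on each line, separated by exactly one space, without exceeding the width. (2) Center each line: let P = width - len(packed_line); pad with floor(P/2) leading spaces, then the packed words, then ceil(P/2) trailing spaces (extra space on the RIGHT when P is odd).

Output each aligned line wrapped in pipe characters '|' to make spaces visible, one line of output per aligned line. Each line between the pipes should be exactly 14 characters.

Line 1: ['bean', 'by'] (min_width=7, slack=7)
Line 2: ['language', 'book'] (min_width=13, slack=1)
Line 3: ['dog', 'small'] (min_width=9, slack=5)
Line 4: ['ocean', 'tower'] (min_width=11, slack=3)
Line 5: ['microwave', 'owl'] (min_width=13, slack=1)
Line 6: ['all', 'cheese'] (min_width=10, slack=4)
Line 7: ['deep', 'salty'] (min_width=10, slack=4)

Answer: |   bean by    |
|language book |
|  dog small   |
| ocean tower  |
|microwave owl |
|  all cheese  |
|  deep salty  |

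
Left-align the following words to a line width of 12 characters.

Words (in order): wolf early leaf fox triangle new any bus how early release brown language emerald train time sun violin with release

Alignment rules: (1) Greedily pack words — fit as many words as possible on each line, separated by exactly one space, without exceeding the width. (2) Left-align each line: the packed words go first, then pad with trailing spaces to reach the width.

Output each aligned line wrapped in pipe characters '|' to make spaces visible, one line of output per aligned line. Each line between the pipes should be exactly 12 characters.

Line 1: ['wolf', 'early'] (min_width=10, slack=2)
Line 2: ['leaf', 'fox'] (min_width=8, slack=4)
Line 3: ['triangle', 'new'] (min_width=12, slack=0)
Line 4: ['any', 'bus', 'how'] (min_width=11, slack=1)
Line 5: ['early'] (min_width=5, slack=7)
Line 6: ['release'] (min_width=7, slack=5)
Line 7: ['brown'] (min_width=5, slack=7)
Line 8: ['language'] (min_width=8, slack=4)
Line 9: ['emerald'] (min_width=7, slack=5)
Line 10: ['train', 'time'] (min_width=10, slack=2)
Line 11: ['sun', 'violin'] (min_width=10, slack=2)
Line 12: ['with', 'release'] (min_width=12, slack=0)

Answer: |wolf early  |
|leaf fox    |
|triangle new|
|any bus how |
|early       |
|release     |
|brown       |
|language    |
|emerald     |
|train time  |
|sun violin  |
|with release|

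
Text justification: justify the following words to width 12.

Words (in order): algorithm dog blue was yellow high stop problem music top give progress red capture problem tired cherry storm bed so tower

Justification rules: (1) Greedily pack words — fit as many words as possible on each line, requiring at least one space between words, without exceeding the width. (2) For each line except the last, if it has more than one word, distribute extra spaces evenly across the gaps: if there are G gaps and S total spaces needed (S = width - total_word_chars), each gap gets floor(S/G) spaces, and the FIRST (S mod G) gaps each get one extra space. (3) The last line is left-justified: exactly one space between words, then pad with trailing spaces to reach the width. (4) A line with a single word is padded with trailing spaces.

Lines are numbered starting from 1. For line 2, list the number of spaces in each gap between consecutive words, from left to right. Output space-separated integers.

Answer: 1 1

Derivation:
Line 1: ['algorithm'] (min_width=9, slack=3)
Line 2: ['dog', 'blue', 'was'] (min_width=12, slack=0)
Line 3: ['yellow', 'high'] (min_width=11, slack=1)
Line 4: ['stop', 'problem'] (min_width=12, slack=0)
Line 5: ['music', 'top'] (min_width=9, slack=3)
Line 6: ['give'] (min_width=4, slack=8)
Line 7: ['progress', 'red'] (min_width=12, slack=0)
Line 8: ['capture'] (min_width=7, slack=5)
Line 9: ['problem'] (min_width=7, slack=5)
Line 10: ['tired', 'cherry'] (min_width=12, slack=0)
Line 11: ['storm', 'bed', 'so'] (min_width=12, slack=0)
Line 12: ['tower'] (min_width=5, slack=7)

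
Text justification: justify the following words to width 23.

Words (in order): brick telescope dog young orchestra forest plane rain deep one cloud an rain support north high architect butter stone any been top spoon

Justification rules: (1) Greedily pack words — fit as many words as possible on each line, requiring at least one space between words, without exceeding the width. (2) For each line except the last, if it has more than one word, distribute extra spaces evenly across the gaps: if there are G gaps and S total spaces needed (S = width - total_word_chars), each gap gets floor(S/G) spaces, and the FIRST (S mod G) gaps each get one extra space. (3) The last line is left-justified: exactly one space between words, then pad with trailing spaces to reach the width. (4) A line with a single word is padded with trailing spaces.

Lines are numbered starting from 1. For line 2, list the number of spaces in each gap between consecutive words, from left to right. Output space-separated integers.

Answer: 2 1

Derivation:
Line 1: ['brick', 'telescope', 'dog'] (min_width=19, slack=4)
Line 2: ['young', 'orchestra', 'forest'] (min_width=22, slack=1)
Line 3: ['plane', 'rain', 'deep', 'one'] (min_width=19, slack=4)
Line 4: ['cloud', 'an', 'rain', 'support'] (min_width=21, slack=2)
Line 5: ['north', 'high', 'architect'] (min_width=20, slack=3)
Line 6: ['butter', 'stone', 'any', 'been'] (min_width=21, slack=2)
Line 7: ['top', 'spoon'] (min_width=9, slack=14)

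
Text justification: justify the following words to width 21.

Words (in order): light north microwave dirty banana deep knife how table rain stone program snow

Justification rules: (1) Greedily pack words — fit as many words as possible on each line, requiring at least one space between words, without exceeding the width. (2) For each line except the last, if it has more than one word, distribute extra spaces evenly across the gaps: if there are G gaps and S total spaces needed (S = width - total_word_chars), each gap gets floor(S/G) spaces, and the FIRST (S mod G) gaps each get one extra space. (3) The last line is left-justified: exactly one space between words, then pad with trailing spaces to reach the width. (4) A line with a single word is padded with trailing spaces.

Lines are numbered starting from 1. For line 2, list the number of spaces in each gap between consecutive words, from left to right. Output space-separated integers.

Line 1: ['light', 'north', 'microwave'] (min_width=21, slack=0)
Line 2: ['dirty', 'banana', 'deep'] (min_width=17, slack=4)
Line 3: ['knife', 'how', 'table', 'rain'] (min_width=20, slack=1)
Line 4: ['stone', 'program', 'snow'] (min_width=18, slack=3)

Answer: 3 3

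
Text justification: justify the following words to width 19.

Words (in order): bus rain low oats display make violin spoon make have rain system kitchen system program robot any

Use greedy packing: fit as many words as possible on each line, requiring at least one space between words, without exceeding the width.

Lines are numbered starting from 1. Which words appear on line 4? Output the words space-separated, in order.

Line 1: ['bus', 'rain', 'low', 'oats'] (min_width=17, slack=2)
Line 2: ['display', 'make', 'violin'] (min_width=19, slack=0)
Line 3: ['spoon', 'make', 'have'] (min_width=15, slack=4)
Line 4: ['rain', 'system', 'kitchen'] (min_width=19, slack=0)
Line 5: ['system', 'program'] (min_width=14, slack=5)
Line 6: ['robot', 'any'] (min_width=9, slack=10)

Answer: rain system kitchen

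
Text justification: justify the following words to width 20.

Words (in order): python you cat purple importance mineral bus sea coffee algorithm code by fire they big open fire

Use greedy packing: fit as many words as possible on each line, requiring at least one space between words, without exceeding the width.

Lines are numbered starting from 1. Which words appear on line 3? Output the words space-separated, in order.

Answer: mineral bus sea

Derivation:
Line 1: ['python', 'you', 'cat'] (min_width=14, slack=6)
Line 2: ['purple', 'importance'] (min_width=17, slack=3)
Line 3: ['mineral', 'bus', 'sea'] (min_width=15, slack=5)
Line 4: ['coffee', 'algorithm'] (min_width=16, slack=4)
Line 5: ['code', 'by', 'fire', 'they'] (min_width=17, slack=3)
Line 6: ['big', 'open', 'fire'] (min_width=13, slack=7)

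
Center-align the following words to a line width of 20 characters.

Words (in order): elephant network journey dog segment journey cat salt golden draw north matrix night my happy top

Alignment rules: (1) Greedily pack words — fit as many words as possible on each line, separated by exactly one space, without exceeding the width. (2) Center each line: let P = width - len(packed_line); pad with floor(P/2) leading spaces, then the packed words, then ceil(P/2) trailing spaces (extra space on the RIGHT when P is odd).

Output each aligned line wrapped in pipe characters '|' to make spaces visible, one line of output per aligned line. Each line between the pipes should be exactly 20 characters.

Answer: |  elephant network  |
|journey dog segment |
|  journey cat salt  |
| golden draw north  |
|  matrix night my   |
|     happy top      |

Derivation:
Line 1: ['elephant', 'network'] (min_width=16, slack=4)
Line 2: ['journey', 'dog', 'segment'] (min_width=19, slack=1)
Line 3: ['journey', 'cat', 'salt'] (min_width=16, slack=4)
Line 4: ['golden', 'draw', 'north'] (min_width=17, slack=3)
Line 5: ['matrix', 'night', 'my'] (min_width=15, slack=5)
Line 6: ['happy', 'top'] (min_width=9, slack=11)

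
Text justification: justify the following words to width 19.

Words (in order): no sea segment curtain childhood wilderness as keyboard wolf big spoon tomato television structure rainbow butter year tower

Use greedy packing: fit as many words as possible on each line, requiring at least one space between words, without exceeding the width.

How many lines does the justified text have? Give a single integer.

Answer: 8

Derivation:
Line 1: ['no', 'sea', 'segment'] (min_width=14, slack=5)
Line 2: ['curtain', 'childhood'] (min_width=17, slack=2)
Line 3: ['wilderness', 'as'] (min_width=13, slack=6)
Line 4: ['keyboard', 'wolf', 'big'] (min_width=17, slack=2)
Line 5: ['spoon', 'tomato'] (min_width=12, slack=7)
Line 6: ['television'] (min_width=10, slack=9)
Line 7: ['structure', 'rainbow'] (min_width=17, slack=2)
Line 8: ['butter', 'year', 'tower'] (min_width=17, slack=2)
Total lines: 8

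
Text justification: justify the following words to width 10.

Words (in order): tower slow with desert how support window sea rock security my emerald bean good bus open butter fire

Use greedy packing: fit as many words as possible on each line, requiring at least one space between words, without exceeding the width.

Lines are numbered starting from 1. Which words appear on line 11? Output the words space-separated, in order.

Answer: butter

Derivation:
Line 1: ['tower', 'slow'] (min_width=10, slack=0)
Line 2: ['with'] (min_width=4, slack=6)
Line 3: ['desert', 'how'] (min_width=10, slack=0)
Line 4: ['support'] (min_width=7, slack=3)
Line 5: ['window', 'sea'] (min_width=10, slack=0)
Line 6: ['rock'] (min_width=4, slack=6)
Line 7: ['security'] (min_width=8, slack=2)
Line 8: ['my', 'emerald'] (min_width=10, slack=0)
Line 9: ['bean', 'good'] (min_width=9, slack=1)
Line 10: ['bus', 'open'] (min_width=8, slack=2)
Line 11: ['butter'] (min_width=6, slack=4)
Line 12: ['fire'] (min_width=4, slack=6)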